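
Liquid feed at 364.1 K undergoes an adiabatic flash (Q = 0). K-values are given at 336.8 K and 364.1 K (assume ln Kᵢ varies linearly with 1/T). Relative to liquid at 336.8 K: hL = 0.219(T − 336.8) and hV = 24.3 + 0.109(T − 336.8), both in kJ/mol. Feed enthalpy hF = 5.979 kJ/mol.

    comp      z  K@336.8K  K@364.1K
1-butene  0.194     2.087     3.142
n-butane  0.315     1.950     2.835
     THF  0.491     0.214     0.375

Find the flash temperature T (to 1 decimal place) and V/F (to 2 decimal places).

Adiabatic flash: solve Rachford–Rice at each trial T, then check hF = ψ·hV(T) + (1−ψ)·hL(T).
  T = 336.8 K: K = (2.087, 1.950, 0.214), RR gives ψ = 0.157, H_out = 3.824 kJ/mol
  T = 364.1 K: K = (3.142, 2.835, 0.375), RR gives ψ = 0.562, H_out = 17.950 kJ/mol
  T = 350.5 K: K = (2.583, 2.370, 0.287), RR gives ψ = 0.375, H_out = 11.540 kJ/mol
  T = 343.6 K: K = (2.325, 2.152, 0.248), RR gives ψ = 0.273, H_out = 7.930 kJ/mol
  T = 340.2 K: K = (2.204, 2.050, 0.231), RR gives ψ = 0.218, H_out = 5.966 kJ/mol
  T = 341.9 K: K = (2.264, 2.101, 0.239), RR gives ψ = 0.246, H_out = 6.967 kJ/mol
Linear interpolation between T = 340.2 (H_out = 5.966) and T = 341.9 (H_out = 6.967) on hF = 5.979 gives T ≈ 340.2 K, at which ψ = 0.22.

T = 340.2 K, V/F = 0.22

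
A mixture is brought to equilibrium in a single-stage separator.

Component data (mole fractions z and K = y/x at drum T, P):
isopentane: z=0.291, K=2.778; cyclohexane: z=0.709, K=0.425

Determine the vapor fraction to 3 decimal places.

Let ψ = V/F and solve Σ zᵢ(Kᵢ−1)/(1+ψ(Kᵢ−1)) = 0.
Check two-phase: ΣzᵢKᵢ = 1.110 > 1 and Σzᵢ/Kᵢ = 1.773 > 1, so g(0) = 0.110 > 0 and g(1) = -0.773 < 0.
Binary case is linear: z₁(K₁−1)(1+ψ(K₂−1)) + z₂(K₂−1)(1+ψ(K₁−1)) = 0
⇒ ψ = [z₁(K₁−1)+z₂(K₂−1)] / [−(K₁−1)(K₂−1)] = 0.1097/1.0223 = 0.107

ψ = 0.107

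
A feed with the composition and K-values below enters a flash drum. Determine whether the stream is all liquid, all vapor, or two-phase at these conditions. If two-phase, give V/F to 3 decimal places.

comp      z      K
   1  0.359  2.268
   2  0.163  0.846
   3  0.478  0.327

ΣzᵢKᵢ = 1.108; Σzᵢ/Kᵢ = 1.813.
Both exceed 1, so a two-phase solution exists.
Newton–Raphson from ψ = 0.5:
  ψ = 0.500: g = -0.2335, g' = -0.713 → ψ = 0.172
  ψ = 0.172: g = -0.0161, g' = -0.670 → ψ = 0.148
Converged at ψ = 0.148.

two-phase, V/F = 0.148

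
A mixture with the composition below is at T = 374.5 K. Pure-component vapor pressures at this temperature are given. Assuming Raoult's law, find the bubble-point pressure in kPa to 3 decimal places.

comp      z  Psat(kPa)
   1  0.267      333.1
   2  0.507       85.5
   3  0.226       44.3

At the bubble point ψ → 0, so ΣzᵢKᵢ = 1 with Kᵢ = Pᵢˢᵃᵗ/P ⇒ P = ΣzᵢPᵢˢᵃᵗ.
P = 0.267·333.1 + 0.507·85.5 + 0.226·44.3 = 142.298 kPa

Pbub = 142.298 kPa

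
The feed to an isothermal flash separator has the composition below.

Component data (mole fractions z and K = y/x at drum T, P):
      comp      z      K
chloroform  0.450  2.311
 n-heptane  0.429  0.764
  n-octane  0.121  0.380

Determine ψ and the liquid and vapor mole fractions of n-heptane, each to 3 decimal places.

Material balance + equilibrium reduce to Σ zᵢ(Kᵢ−1)/(1+ψ(Kᵢ−1)) = 0.
Check two-phase: ΣzᵢKᵢ = 1.414 > 1 and Σzᵢ/Kᵢ = 1.075 > 1, so g(0) = 0.414 > 0 and g(1) = -0.075 < 0.
Iterate (Newton) starting at ψ = 0.39:
  ψ = 0.390: g = 0.1799, g' = -0.449 → ψ = 0.791
  ψ = 0.791: g = 0.0179, g' = -0.402 → ψ = 0.836
  ψ = 0.836: g = -0.0002, g' = -0.413 → ψ = 0.835
Converged at ψ = 0.835.
Compositions from xᵢ = zᵢ/(1+ψ(Kᵢ−1)), yᵢ = Kᵢxᵢ:
  chloroform: x = 0.215, y = 0.496
  n-heptane: x = 0.534, y = 0.408
  n-octane: x = 0.251, y = 0.095

ψ = 0.835, x_n-heptane = 0.534, y_n-heptane = 0.408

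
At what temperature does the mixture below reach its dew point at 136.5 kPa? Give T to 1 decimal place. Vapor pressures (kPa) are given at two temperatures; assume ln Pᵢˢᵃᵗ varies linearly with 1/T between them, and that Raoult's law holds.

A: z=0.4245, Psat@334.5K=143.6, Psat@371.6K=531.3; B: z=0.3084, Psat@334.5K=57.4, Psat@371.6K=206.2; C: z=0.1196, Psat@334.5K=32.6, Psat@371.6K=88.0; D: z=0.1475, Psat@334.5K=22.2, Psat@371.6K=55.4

Dew-point temperature: Σzᵢ·P/Pᵢˢᵃᵗ(T) = 1. Interpolate ln Pᵢˢᵃᵗ = aᵢ + bᵢ/T.
  T = 334.5 K: ΣzᵢP/Pᵢˢᵃᵗ = 2.5446
  T = 371.6 K: ΣzᵢP/Pᵢˢᵃᵗ = 0.8622
  T = 353.1 K: ΣzᵢP/Pᵢˢᵃᵗ = 1.4322
  T = 362.4 K: ΣzᵢP/Pᵢˢᵃᵗ = 1.1016
  T = 367.0 K: ΣzᵢP/Pᵢˢᵃᵗ = 0.9729
  T = 364.7 K: ΣzᵢP/Pᵢˢᵃᵗ = 1.0348
Interpolating between 364.7 K and 367.0 K gives T ≈ 366.0 K.

T = 366.0 K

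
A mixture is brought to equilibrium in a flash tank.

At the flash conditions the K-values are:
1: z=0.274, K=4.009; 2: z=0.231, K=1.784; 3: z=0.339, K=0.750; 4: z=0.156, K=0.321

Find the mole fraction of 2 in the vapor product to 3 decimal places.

Material balance + equilibrium reduce to Σ zᵢ(Kᵢ−1)/(1+V/F(Kᵢ−1)) = 0.
g(0) = ΣzᵢKᵢ − 1 = 0.815 and g(1) = 1 − Σzᵢ/Kᵢ = -0.136, so a root lies in (0, 1).
Newton–Raphson from V/F = 0.54:
  V/F = 0.540: g = 0.1761, g' = -0.638 → V/F = 0.816
  V/F = 0.816: g = 0.0050, g' = -0.656 → V/F = 0.824
Converged at V/F = 0.824.
Compositions from xᵢ = zᵢ/(1+V/F(Kᵢ−1)), yᵢ = Kᵢxᵢ:
  1: x = 0.079, y = 0.316
  2: x = 0.140, y = 0.250
  3: x = 0.427, y = 0.320
  4: x = 0.354, y = 0.114

y_2 = 0.250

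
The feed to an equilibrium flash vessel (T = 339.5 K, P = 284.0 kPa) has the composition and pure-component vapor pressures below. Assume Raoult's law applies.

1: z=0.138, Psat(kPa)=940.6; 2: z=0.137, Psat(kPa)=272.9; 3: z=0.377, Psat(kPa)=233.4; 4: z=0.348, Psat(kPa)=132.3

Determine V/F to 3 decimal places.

Raoult's law: Kᵢ = Pᵢˢᵃᵗ/P = Pᵢˢᵃᵗ/284.0.
  K_1 = 940.6/284.0 = 3.31197, K_2 = 272.9/284.0 = 0.96092, K_3 = 233.4/284.0 = 0.82183, K_4 = 132.3/284.0 = 0.46585
Material balance + equilibrium reduce to Σ zᵢ(Kᵢ−1)/(1+V/F(Kᵢ−1)) = 0.
Check two-phase: ΣzᵢKᵢ = 1.061 > 1 and Σzᵢ/Kᵢ = 1.390 > 1, so g(0) = 0.061 > 0 and g(1) = -0.390 < 0.
Newton iteration, V/F⁰ = 0.57:
  V/F = 0.570: g = -0.2098, g' = -0.358 → V/F = 0.000
  V/F = 0.000: g = 0.0606, g' = -0.849 → V/F = 0.071
  V/F = 0.071: g = 0.0072, g' = -0.663 → V/F = 0.082
Converged at V/F = 0.082.

V/F = 0.082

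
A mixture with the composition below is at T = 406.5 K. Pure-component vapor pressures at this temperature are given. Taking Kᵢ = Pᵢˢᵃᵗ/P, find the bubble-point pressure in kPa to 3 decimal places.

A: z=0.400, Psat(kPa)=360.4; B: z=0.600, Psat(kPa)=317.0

Pbub = 334.360 kPa

At the bubble point ψ → 0, so ΣzᵢKᵢ = 1 with Kᵢ = Pᵢˢᵃᵗ/P ⇒ P = ΣzᵢPᵢˢᵃᵗ.
P = 0.400·360.4 + 0.600·317.0 = 334.360 kPa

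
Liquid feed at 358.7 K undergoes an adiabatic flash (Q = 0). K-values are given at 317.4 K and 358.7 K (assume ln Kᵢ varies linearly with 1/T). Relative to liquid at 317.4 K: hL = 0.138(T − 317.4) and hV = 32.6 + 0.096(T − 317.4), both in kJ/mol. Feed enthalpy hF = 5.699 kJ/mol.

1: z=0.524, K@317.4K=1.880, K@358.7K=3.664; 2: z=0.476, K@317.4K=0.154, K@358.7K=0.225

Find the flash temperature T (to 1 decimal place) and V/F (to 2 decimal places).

Adiabatic flash: solve Rachford–Rice at each trial T, then check hF = ψ·hV(T) + (1−ψ)·hL(T).
  T = 317.4 K: K = (1.880, 0.154), RR gives ψ = 0.078, H_out = 2.558 kJ/mol
  T = 358.7 K: K = (3.664, 0.225), RR gives ψ = 0.497, H_out = 21.053 kJ/mol
  T = 338.0 K: K = (2.676, 0.188), RR gives ψ = 0.362, H_out = 14.317 kJ/mol
  T = 327.7 K: K = (2.256, 0.171), RR gives ψ = 0.253, H_out = 9.555 kJ/mol
  T = 322.5 K: K = (2.060, 0.162), RR gives ψ = 0.177, H_out = 6.423 kJ/mol
  T = 319.9 K: K = (1.967, 0.158), RR gives ψ = 0.130, H_out = 4.574 kJ/mol
  T = 321.2 K: K = (2.013, 0.160), RR gives ψ = 0.154, H_out = 5.527 kJ/mol
Linear interpolation between T = 321.2 (H_out = 5.527) and T = 322.5 (H_out = 6.423) on hF = 5.699 gives T ≈ 321.4 K, at which ψ = 0.16.

T = 321.4 K, V/F = 0.16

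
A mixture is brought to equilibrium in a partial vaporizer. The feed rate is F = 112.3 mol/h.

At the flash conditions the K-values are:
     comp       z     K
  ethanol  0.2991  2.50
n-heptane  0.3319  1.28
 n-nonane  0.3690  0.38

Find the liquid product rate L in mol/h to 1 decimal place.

Rachford–Rice: g(β) = Σ zᵢ(Kᵢ−1)/(1+β(Kᵢ−1)) = 0.
Check two-phase: ΣzᵢKᵢ = 1.3128 > 1 and Σzᵢ/Kᵢ = 1.3500 > 1, so g(0) = 0.3128 > 0 and g(1) = -0.3500 < 0.
Newton iteration, β⁰ = 0.5:
  β = 0.5000: g = 0.00633, g' = -0.5377 → β = 0.5118
  β = 0.5118: g = -0.00001, g' = -0.5396 → β = 0.5117
Converged at β = 0.5117.
Then V = β·F = 0.5117·112.3 = 57.5 mol/h and L = F − V = 54.8 mol/h.

L = 54.8 mol/h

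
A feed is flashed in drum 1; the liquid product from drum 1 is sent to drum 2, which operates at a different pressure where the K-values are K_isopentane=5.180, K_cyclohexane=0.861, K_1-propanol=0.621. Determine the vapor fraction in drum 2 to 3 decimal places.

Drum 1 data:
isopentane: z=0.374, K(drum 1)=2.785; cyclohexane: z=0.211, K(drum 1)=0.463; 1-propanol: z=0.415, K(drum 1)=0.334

V/F (drum 2) = 0.658

Drum 1:
Let ψ₁ = V/F and solve Σ zᵢ(Kᵢ−1)/(1+ψ₁(Kᵢ−1)) = 0.
Feasibility: ΣzᵢKᵢ = 1.278, Σzᵢ/Kᵢ = 1.833 — both > 1, two phases present.
Newton–Raphson from ψ₁ = 0.57:
  ψ₁ = 0.570: g = -0.2779, g' = -0.897 → ψ₁ = 0.260
  ψ₁ = 0.260: g = -0.0103, g' = -0.907 → ψ₁ = 0.249
Converged at ψ₁ = 0.249.
Drum-1 compositions:
  isopentane: x = 0.259, y = 0.721
  cyclohexane: x = 0.244, y = 0.113
  1-propanol: x = 0.498, y = 0.166
Drum-2 feed = drum-1 liquid: z₂ = (0.2589, 0.2436, 0.4975).
Drum 2:
Let ψ₂ = V/F and solve Σ zᵢ(Kᵢ−1)/(1+ψ₂(Kᵢ−1)) = 0.
Feasibility: ΣzᵢKᵢ = 1.860, Σzᵢ/Kᵢ = 1.134 — both > 1, two phases present.
Newton iteration, ψ₂⁰ = 0.35:
  ψ₂ = 0.350: g = 0.1864, g' = -0.846 → ψ₂ = 0.570
  ψ₂ = 0.570: g = 0.0425, g' = -0.517 → ψ₂ = 0.653
  ψ₂ = 0.653: g = 0.0026, g' = -0.457 → ψ₂ = 0.658
Converged at ψ₂ = 0.658.
  isopentane: x = 0.069, y = 0.358
  cyclohexane: x = 0.268, y = 0.231
  1-propanol: x = 0.663, y = 0.412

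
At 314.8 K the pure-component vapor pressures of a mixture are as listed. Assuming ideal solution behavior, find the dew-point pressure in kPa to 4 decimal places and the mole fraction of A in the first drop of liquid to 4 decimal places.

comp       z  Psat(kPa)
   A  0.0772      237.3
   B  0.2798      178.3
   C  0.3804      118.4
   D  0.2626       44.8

Pdew = 91.1657 kPa, x_A = 0.0297

At the dew point ψ → 1, so Σzᵢ/Kᵢ = 1 with Kᵢ = Pᵢˢᵃᵗ/P ⇒ 1/P = Σzᵢ/Pᵢˢᵃᵗ.
1/P = 0.0772/237.3 + 0.2798/178.3 + 0.3804/118.4 + 0.2626/44.8 = 0.0109690 ⇒ P = 91.1657 kPa
xᵢ = zᵢP/Pᵢˢᵃᵗ ⇒ x_A = 0.0772·91.1657/237.3 = 0.0297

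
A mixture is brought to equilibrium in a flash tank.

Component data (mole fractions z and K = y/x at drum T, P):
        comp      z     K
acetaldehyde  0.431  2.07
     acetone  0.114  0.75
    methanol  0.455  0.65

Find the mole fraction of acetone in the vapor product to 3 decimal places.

y_acetone = 0.106

Material balance + equilibrium reduce to Σ zᵢ(Kᵢ−1)/(1+β(Kᵢ−1)) = 0.
Check two-phase: ΣzᵢKᵢ = 1.273 > 1 and Σzᵢ/Kᵢ = 1.060 > 1, so g(0) = 0.273 > 0 and g(1) = -0.060 < 0.
Newton iteration, β⁰ = 0.37:
  β = 0.370: g = 0.1160, g' = -0.335 → β = 0.716
  β = 0.716: g = 0.0139, g' = -0.268 → β = 0.768
Converged at β = 0.768.
Compositions from xᵢ = zᵢ/(1+β(Kᵢ−1)), yᵢ = Kᵢxᵢ:
  acetaldehyde: x = 0.237, y = 0.490
  acetone: x = 0.141, y = 0.106
  methanol: x = 0.622, y = 0.405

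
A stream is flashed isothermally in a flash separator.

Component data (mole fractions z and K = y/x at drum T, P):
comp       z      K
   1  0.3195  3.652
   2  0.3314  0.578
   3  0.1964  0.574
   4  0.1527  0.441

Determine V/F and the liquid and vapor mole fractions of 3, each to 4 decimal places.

V/F = 0.4444, x_3 = 0.2423, y_3 = 0.1391

Rachford–Rice: g(V/F) = Σ zᵢ(Kᵢ−1)/(1+V/F(Kᵢ−1)) = 0.
g(0) = ΣzᵢKᵢ − 1 = 0.5384 and g(1) = 1 − Σzᵢ/Kᵢ = -0.3493, so a root lies in (0, 1).
Newton–Raphson from V/F = 0.59:
  V/F = 0.5900: g = -0.09496, g' = -0.6161 → V/F = 0.4359
  V/F = 0.4359: g = 0.00604, g' = -0.7092 → V/F = 0.4444
Converged at V/F = 0.4444.
Compositions from xᵢ = zᵢ/(1+V/F(Kᵢ−1)), yᵢ = Kᵢxᵢ:
  1: x = 0.1467, y = 0.5356
  2: x = 0.4079, y = 0.2358
  3: x = 0.2423, y = 0.1391
  4: x = 0.2032, y = 0.0896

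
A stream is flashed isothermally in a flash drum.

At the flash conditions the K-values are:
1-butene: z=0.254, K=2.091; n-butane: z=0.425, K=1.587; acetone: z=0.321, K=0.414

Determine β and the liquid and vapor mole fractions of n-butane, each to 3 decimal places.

β = 0.730, x_n-butane = 0.297, y_n-butane = 0.472

Let β = V/F and solve Σ zᵢ(Kᵢ−1)/(1+β(Kᵢ−1)) = 0.
Feasibility: ΣzᵢKᵢ = 1.338, Σzᵢ/Kᵢ = 1.165 — both > 1, two phases present.
Newton iteration, β⁰ = 0.35:
  β = 0.350: g = 0.1709, g' = -0.434 → β = 0.744
  β = 0.744: g = -0.0069, g' = -0.510 → β = 0.730
Converged at β = 0.730.
Compositions from xᵢ = zᵢ/(1+β(Kᵢ−1)), yᵢ = Kᵢxᵢ:
  1-butene: x = 0.141, y = 0.296
  n-butane: x = 0.297, y = 0.472
  acetone: x = 0.561, y = 0.232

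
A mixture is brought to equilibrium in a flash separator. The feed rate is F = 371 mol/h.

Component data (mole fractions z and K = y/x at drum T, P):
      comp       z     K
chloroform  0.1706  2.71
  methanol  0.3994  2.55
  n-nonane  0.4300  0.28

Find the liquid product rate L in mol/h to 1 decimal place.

L = 177.2 mol/h

Material balance + equilibrium reduce to Σ zᵢ(Kᵢ−1)/(1+V/F(Kᵢ−1)) = 0.
Check two-phase: ΣzᵢKᵢ = 1.6012 > 1 and Σzᵢ/Kᵢ = 1.7553 > 1, so g(0) = 0.6012 > 0 and g(1) = -0.7553 < 0.
Iterate (Newton) starting at V/F = 0.63:
  V/F = 0.6300: g = -0.11297, g' = -1.1079 → V/F = 0.5280
  V/F = 0.5280: g = -0.00576, g' = -1.0082 → V/F = 0.5223
Converged at V/F = 0.5223.
Then V = V/F·F = 0.5223·371 = 193.8 mol/h and L = F − V = 177.2 mol/h.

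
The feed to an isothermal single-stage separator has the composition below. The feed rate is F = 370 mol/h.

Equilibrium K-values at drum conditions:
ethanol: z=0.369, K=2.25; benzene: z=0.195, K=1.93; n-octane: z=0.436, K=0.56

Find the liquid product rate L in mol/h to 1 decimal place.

L = 38.7 mol/h

Let ψ = V/F and solve Σ zᵢ(Kᵢ−1)/(1+ψ(Kᵢ−1)) = 0.
Check two-phase: ΣzᵢKᵢ = 1.451 > 1 and Σzᵢ/Kᵢ = 1.044 > 1, so g(0) = 0.451 > 0 and g(1) = -0.044 < 0.
Iterate (Newton) starting at ψ = 0.5:
  ψ = 0.500: g = 0.1617, g' = -0.436 → ψ = 0.871
  ψ = 0.871: g = 0.0099, g' = -0.406 → ψ = 0.896
Converged at ψ = 0.896.
Then V = ψ·F = 0.8955·370 = 331.3 mol/h and L = F − V = 38.7 mol/h.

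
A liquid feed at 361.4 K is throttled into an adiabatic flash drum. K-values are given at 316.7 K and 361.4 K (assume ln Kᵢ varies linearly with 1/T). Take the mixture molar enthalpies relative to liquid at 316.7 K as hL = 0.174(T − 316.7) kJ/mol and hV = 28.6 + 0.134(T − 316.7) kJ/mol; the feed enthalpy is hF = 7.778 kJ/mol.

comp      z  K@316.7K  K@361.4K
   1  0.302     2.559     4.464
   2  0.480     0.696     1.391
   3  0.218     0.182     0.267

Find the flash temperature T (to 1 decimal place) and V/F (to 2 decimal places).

Adiabatic flash: solve Rachford–Rice at each trial T, then check hF = ψ·hV(T) + (1−ψ)·hL(T).
  T = 316.7 K: K = (2.559, 0.696, 0.182), RR gives ψ = 0.186, H_out = 5.319 kJ/mol
  T = 361.4 K: K = (4.464, 1.391, 0.267), RR gives ψ = 0.833, H_out = 30.124 kJ/mol
  T = 339.0 K: K = (3.440, 1.006, 0.223), RR gives ψ = 0.580, H_out = 19.939 kJ/mol
  T = 327.9 K: K = (2.984, 0.843, 0.202), RR gives ψ = 0.397, H_out = 13.131 kJ/mol
  T = 322.3 K: K = (2.767, 0.767, 0.192), RR gives ψ = 0.294, H_out = 9.325 kJ/mol
  T = 319.5 K: K = (2.662, 0.731, 0.187), RR gives ψ = 0.241, H_out = 7.348 kJ/mol
  T = 320.9 K: K = (2.714, 0.749, 0.190), RR gives ψ = 0.268, H_out = 8.342 kJ/mol
Linear interpolation between T = 319.5 (H_out = 7.348) and T = 320.9 (H_out = 8.342) on hF = 7.778 gives T ≈ 320.1 K, at which ψ = 0.25.

T = 320.1 K, V/F = 0.25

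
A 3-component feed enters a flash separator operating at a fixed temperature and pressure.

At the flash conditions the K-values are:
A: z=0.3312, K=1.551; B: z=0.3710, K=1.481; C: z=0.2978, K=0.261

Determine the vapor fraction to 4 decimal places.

Let ψ = V/F and solve Σ zᵢ(Kᵢ−1)/(1+ψ(Kᵢ−1)) = 0.
Feasibility: ΣzᵢKᵢ = 1.1409, Σzᵢ/Kᵢ = 1.6050 — both > 1, two phases present.
Newton iteration, ψ⁰ = 0.34:
  ψ = 0.3400: g = 0.01314, g' = -0.4248 → ψ = 0.3709
  ψ = 0.3709: g = -0.00023, g' = -0.4398 → ψ = 0.3704
Converged at ψ = 0.3704.

ψ = 0.3704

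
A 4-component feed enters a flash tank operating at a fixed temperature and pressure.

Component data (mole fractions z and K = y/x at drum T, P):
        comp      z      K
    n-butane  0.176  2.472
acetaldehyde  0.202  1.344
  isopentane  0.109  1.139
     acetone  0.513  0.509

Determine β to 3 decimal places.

Rachford–Rice: g(β) = Σ zᵢ(Kᵢ−1)/(1+β(Kᵢ−1)) = 0.
g(0) = ΣzᵢKᵢ − 1 = 0.092 and g(1) = 1 − Σzᵢ/Kᵢ = -0.325, so a root lies in (0, 1).
Newton–Raphson from β = 0.5:
  β = 0.500: g = -0.1111, g' = -0.363 → β = 0.194
  β = 0.194: g = 0.0031, g' = -0.405 → β = 0.201
Converged at β = 0.201.

β = 0.201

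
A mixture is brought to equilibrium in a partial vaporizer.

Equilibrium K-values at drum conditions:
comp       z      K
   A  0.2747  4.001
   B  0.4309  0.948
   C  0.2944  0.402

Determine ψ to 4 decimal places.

Rachford–Rice: g(ψ) = Σ zᵢ(Kᵢ−1)/(1+ψ(Kᵢ−1)) = 0.
Feasibility: ΣzᵢKᵢ = 1.6259, Σzᵢ/Kᵢ = 1.2555 — both > 1, two phases present.
Iterate (Newton) starting at ψ = 0.5:
  ψ = 0.5000: g = 0.05554, g' = -0.6111 → ψ = 0.5909
  ψ = 0.5909: g = 0.00190, g' = -0.5747 → ψ = 0.5942
Converged at ψ = 0.5942.

ψ = 0.5942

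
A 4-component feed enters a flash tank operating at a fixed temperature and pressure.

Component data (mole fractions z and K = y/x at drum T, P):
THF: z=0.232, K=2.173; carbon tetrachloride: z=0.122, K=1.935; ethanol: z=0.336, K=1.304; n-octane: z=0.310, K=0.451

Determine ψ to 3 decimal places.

ψ = 0.764

Newton–Raphson from ψ = 0.5:
  ψ = 0.500: g = 0.1033, g' = -0.377 → ψ = 0.774
  ψ = 0.774: g = -0.0044, g' = -0.426 → ψ = 0.764
Converged at ψ = 0.764.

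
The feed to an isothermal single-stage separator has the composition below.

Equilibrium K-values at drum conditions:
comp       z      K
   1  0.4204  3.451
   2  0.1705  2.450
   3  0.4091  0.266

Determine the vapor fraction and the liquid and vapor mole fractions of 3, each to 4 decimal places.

Material balance + equilibrium reduce to Σ zᵢ(Kᵢ−1)/(1+ψ(Kᵢ−1)) = 0.
Feasibility: ΣzᵢKᵢ = 1.9773, Σzᵢ/Kᵢ = 1.7294 — both > 1, two phases present.
Newton iteration, ψ⁰ = 0.5:
  ψ = 0.5000: g = 0.13194, g' = -1.1804 → ψ = 0.6118
  ψ = 0.6118: g = -0.00175, g' = -1.2310 → ψ = 0.6103
Converged at ψ = 0.6103.
Compositions from xᵢ = zᵢ/(1+ψ(Kᵢ−1)), yᵢ = Kᵢxᵢ:
  1: x = 0.1684, y = 0.5813
  2: x = 0.0905, y = 0.2216
  3: x = 0.7411, y = 0.1971

ψ = 0.6103, x_3 = 0.7411, y_3 = 0.1971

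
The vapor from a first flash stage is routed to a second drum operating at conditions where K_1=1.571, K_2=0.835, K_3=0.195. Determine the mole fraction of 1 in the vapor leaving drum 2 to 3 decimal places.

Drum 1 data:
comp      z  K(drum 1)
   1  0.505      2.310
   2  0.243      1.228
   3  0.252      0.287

Drum 1:
Iterate (Newton) starting at ψ₁ = 0.62:
  ψ₁ = 0.620: g = 0.0916, g' = -0.685 → ψ₁ = 0.754
  ψ₁ = 0.754: g = -0.0082, g' = -0.827 → ψ₁ = 0.744
Converged at ψ₁ = 0.744.
Drum-1 compositions:
  1: x = 0.256, y = 0.591
  2: x = 0.208, y = 0.255
  3: x = 0.536, y = 0.154
Drum-2 feed = drum-1 vapor: z₂ = (0.5909, 0.2551, 0.1540).
Drum 2:
Material balance + equilibrium reduce to Σ zᵢ(Kᵢ−1)/(1+ψ₂(Kᵢ−1)) = 0.
Feasibility: ΣzᵢKᵢ = 1.171, Σzᵢ/Kᵢ = 1.471 — both > 1, two phases present.
Iterate (Newton) starting at ψ₂ = 0.5:
  ψ₂ = 0.500: g = 0.0092, g' = -0.404 → ψ₂ = 0.523
  ψ₂ = 0.523: g = -0.0002, g' = -0.420 → ψ₂ = 0.522
Converged at ψ₂ = 0.522.
  1: x = 0.455, y = 0.715
  2: x = 0.279, y = 0.233
  3: x = 0.266, y = 0.052

y_1 (drum 2) = 0.715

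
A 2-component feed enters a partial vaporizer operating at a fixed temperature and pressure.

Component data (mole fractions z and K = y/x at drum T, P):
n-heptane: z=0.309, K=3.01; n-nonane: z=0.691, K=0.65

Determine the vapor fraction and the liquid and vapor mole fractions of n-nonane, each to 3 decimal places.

ψ = 0.539, x_n-nonane = 0.852, y_n-nonane = 0.554

Rachford–Rice: g(ψ) = Σ zᵢ(Kᵢ−1)/(1+ψ(Kᵢ−1)) = 0.
Check two-phase: ΣzᵢKᵢ = 1.379 > 1 and Σzᵢ/Kᵢ = 1.166 > 1, so g(0) = 0.379 > 0 and g(1) = -0.166 < 0.
Newton–Raphson from ψ = 0.55:
  ψ = 0.550: g = -0.0045, g' = -0.411 → ψ = 0.539
Converged at ψ = 0.539.
Compositions from xᵢ = zᵢ/(1+ψ(Kᵢ−1)), yᵢ = Kᵢxᵢ:
  n-heptane: x = 0.148, y = 0.446
  n-nonane: x = 0.852, y = 0.554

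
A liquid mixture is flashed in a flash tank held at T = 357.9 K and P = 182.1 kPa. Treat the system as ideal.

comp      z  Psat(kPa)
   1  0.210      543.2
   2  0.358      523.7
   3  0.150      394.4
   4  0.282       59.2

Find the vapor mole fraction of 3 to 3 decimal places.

Raoult's law: Kᵢ = Pᵢˢᵃᵗ/P = Pᵢˢᵃᵗ/182.1.
  K_1 = 543.2/182.1 = 2.98298, K_2 = 523.7/182.1 = 2.87589, K_3 = 394.4/182.1 = 2.16584, K_4 = 59.2/182.1 = 0.32510
Material balance + equilibrium reduce to Σ zᵢ(Kᵢ−1)/(1+β(Kᵢ−1)) = 0.
Check two-phase: ΣzᵢKᵢ = 2.073 > 1 and Σzᵢ/Kᵢ = 1.132 > 1, so g(0) = 1.073 > 0 and g(1) = -0.132 < 0.
Newton–Raphson from β = 0.5:
  β = 0.500: g = 0.3789, g' = -0.918 → β = 0.913
  β = 0.913: g = -0.0153, g' = -1.195 → β = 0.900
Converged at β = 0.900.
Compositions from xᵢ = zᵢ/(1+β(Kᵢ−1)), yᵢ = Kᵢxᵢ:
  1: x = 0.075, y = 0.225
  2: x = 0.133, y = 0.383
  3: x = 0.073, y = 0.159
  4: x = 0.718, y = 0.233

y_3 = 0.159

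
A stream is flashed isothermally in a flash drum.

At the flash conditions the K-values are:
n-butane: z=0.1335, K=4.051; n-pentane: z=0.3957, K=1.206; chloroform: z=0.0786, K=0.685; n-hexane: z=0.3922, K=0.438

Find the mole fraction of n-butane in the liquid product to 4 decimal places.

Let ψ = V/F and solve Σ zᵢ(Kᵢ−1)/(1+ψ(Kᵢ−1)) = 0.
Check two-phase: ΣzᵢKᵢ = 1.2436 > 1 and Σzᵢ/Kᵢ = 1.3712 > 1, so g(0) = 0.2436 > 0 and g(1) = -0.3712 < 0.
Newton–Raphson from ψ = 0.35:
  ψ = 0.3500: g = -0.02921, g' = -0.5070 → ψ = 0.2924
  ψ = 0.2924: g = 0.00112, g' = -0.5489 → ψ = 0.2944
Converged at ψ = 0.2944.
Compositions from xᵢ = zᵢ/(1+ψ(Kᵢ−1)), yᵢ = Kᵢxᵢ:
  n-butane: x = 0.0703, y = 0.2849
  n-pentane: x = 0.3731, y = 0.4499
  chloroform: x = 0.0866, y = 0.0593
  n-hexane: x = 0.4700, y = 0.2058

x_n-butane = 0.0703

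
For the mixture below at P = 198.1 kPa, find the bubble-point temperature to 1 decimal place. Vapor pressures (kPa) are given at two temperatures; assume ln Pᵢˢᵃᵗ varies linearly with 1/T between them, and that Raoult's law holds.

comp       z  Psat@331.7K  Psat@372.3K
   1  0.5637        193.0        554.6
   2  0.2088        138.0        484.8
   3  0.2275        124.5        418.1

Bubble-point temperature: ΣzᵢPᵢˢᵃᵗ(T) = P. Interpolate ln Pᵢˢᵃᵗ = aᵢ + bᵢ/T.
  T = 331.7 K: ΣzᵢPᵢˢᵃᵗ = 165.93 kPa
  T = 372.3 K: ΣzᵢPᵢˢᵃᵗ = 508.97 kPa
  T = 352.0 K: ΣzᵢPᵢˢᵃᵗ = 299.87 kPa
  T = 341.9 K: ΣzᵢPᵢˢᵃᵗ = 225.30 kPa
  T = 336.8 K: ΣzᵢPᵢˢᵃᵗ = 193.79 kPa
  T = 339.4 K: ΣzᵢPᵢˢᵃᵗ = 209.38 kPa
Interpolating between 336.8 K and 339.4 K gives T ≈ 337.5 K.

T = 337.5 K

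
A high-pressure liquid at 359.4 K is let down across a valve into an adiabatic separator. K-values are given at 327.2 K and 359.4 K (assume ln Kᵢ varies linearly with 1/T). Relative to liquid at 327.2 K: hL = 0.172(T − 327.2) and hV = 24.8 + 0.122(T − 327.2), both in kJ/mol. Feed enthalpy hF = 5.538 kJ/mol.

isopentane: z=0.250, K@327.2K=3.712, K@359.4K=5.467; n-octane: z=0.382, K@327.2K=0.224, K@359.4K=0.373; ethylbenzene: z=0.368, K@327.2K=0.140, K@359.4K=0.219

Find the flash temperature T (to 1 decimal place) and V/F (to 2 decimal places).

Adiabatic flash: solve Rachford–Rice at each trial T, then check hF = ψ·hV(T) + (1−ψ)·hL(T).
  T = 327.2 K: K = (3.712, 0.224, 0.140), RR gives ψ = 0.029, H_out = 0.728 kJ/mol
  T = 359.4 K: K = (5.467, 0.373, 0.219), RR gives ψ = 0.187, H_out = 9.882 kJ/mol
  T = 343.3 K: K = (4.546, 0.293, 0.177), RR gives ψ = 0.115, H_out = 5.540 kJ/mol
  T = 335.2 K: K = (4.115, 0.257, 0.158), RR gives ψ = 0.075, H_out = 3.203 kJ/mol
  T = 339.2 K: K = (4.325, 0.274, 0.167), RR gives ψ = 0.095, H_out = 4.374 kJ/mol
  T = 341.2 K: K = (4.432, 0.283, 0.172), RR gives ψ = 0.105, H_out = 4.947 kJ/mol
Linear interpolation between T = 341.2 (H_out = 4.947) and T = 343.3 (H_out = 5.540) on hF = 5.538 gives T ≈ 343.3 K, at which ψ = 0.12.

T = 343.3 K, V/F = 0.12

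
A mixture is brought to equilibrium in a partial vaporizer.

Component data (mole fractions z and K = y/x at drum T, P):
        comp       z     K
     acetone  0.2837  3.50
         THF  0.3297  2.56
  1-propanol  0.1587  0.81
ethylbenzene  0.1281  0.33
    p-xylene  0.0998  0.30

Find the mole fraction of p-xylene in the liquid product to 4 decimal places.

Iterate (Newton) starting at V/F = 0.5:
  V/F = 0.5000: g = 0.33431, g' = -0.8563 → V/F = 0.8904
  V/F = 0.8904: g = 0.00063, g' = -1.0172 → V/F = 0.8911
Converged at V/F = 0.8911.
Compositions from xᵢ = zᵢ/(1+V/F(Kᵢ−1)), yᵢ = Kᵢxᵢ:
  acetone: x = 0.0879, y = 0.3076
  THF: x = 0.1379, y = 0.3531
  1-propanol: x = 0.1910, y = 0.1547
  ethylbenzene: x = 0.3179, y = 0.1049
  p-xylene: x = 0.2652, y = 0.0796

x_p-xylene = 0.2652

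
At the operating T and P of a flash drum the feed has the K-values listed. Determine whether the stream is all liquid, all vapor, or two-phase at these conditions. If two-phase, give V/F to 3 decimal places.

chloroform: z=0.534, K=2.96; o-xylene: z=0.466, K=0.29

ΣzᵢKᵢ = 1.716; Σzᵢ/Kᵢ = 1.787.
Both exceed 1, so a two-phase solution exists.
Material balance + equilibrium reduce to Σ zᵢ(Kᵢ−1)/(1+ψ(Kᵢ−1)) = 0.
Binary case is linear: z₁(K₁−1)(1+ψ(K₂−1)) + z₂(K₂−1)(1+ψ(K₁−1)) = 0
⇒ ψ = [z₁(K₁−1)+z₂(K₂−1)] / [−(K₁−1)(K₂−1)] = 0.7158/1.3916 = 0.514

two-phase, V/F = 0.514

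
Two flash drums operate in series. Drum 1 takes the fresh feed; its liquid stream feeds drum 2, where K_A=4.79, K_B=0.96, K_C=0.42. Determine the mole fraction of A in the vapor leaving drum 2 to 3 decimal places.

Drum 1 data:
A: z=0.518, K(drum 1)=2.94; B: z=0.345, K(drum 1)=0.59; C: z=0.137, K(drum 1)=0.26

y_A (drum 2) = 0.339

Drum 1:
Material balance + equilibrium reduce to Σ zᵢ(Kᵢ−1)/(1+ψ₁(Kᵢ−1)) = 0.
Feasibility: ΣzᵢKᵢ = 1.762, Σzᵢ/Kᵢ = 1.288 — both > 1, two phases present.
Newton–Raphson from ψ₁ = 0.5:
  ψ₁ = 0.500: g = 0.1713, g' = -0.783 → ψ₁ = 0.719
  ψ₁ = 0.719: g = 0.0026, g' = -0.799 → ψ₁ = 0.722
Converged at ψ₁ = 0.722.
Drum-1 compositions:
  A: x = 0.216, y = 0.634
  B: x = 0.490, y = 0.289
  C: x = 0.294, y = 0.076
Drum-2 feed = drum-1 liquid: z₂ = (0.2158, 0.4901, 0.2942).
Drum 2:
Let ψ₂ = V/F and solve Σ zᵢ(Kᵢ−1)/(1+ψ₂(Kᵢ−1)) = 0.
g(0) = ΣzᵢKᵢ − 1 = 0.628 and g(1) = 1 − Σzᵢ/Kᵢ = -0.256, so a root lies in (0, 1).
Iterate (Newton) starting at ψ₂ = 0.41:
  ψ₂ = 0.410: g = 0.0764, g' = -0.646 → ψ₂ = 0.528
  ψ₂ = 0.528: g = 0.0064, g' = -0.550 → ψ₂ = 0.540
Converged at ψ₂ = 0.540.
  A: x = 0.071, y = 0.339
  B: x = 0.501, y = 0.481
  C: x = 0.428, y = 0.180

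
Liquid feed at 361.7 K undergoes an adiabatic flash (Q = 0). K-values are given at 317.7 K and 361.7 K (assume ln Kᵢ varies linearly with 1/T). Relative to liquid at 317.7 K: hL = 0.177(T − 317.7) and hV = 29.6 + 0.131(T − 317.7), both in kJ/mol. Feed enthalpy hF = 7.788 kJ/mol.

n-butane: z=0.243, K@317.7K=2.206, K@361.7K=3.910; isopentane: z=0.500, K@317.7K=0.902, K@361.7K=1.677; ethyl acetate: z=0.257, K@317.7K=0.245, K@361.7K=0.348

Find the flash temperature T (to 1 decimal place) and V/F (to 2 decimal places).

T = 322.2 K, V/F = 0.24

Adiabatic flash: solve Rachford–Rice at each trial T, then check hF = ψ·hV(T) + (1−ψ)·hL(T).
  T = 317.7 K: K = (2.206, 0.902, 0.245), RR gives ψ = 0.105, H_out = 3.099 kJ/mol
  T = 361.7 K: K = (3.910, 1.677, 0.348), RR gives ψ = 0.900, H_out = 32.613 kJ/mol
  T = 339.7 K: K = (2.992, 1.255, 0.295), RR gives ψ = 0.628, H_out = 21.848 kJ/mol
  T = 328.7 K: K = (2.582, 1.070, 0.270), RR gives ψ = 0.409, H_out = 13.834 kJ/mol
  T = 323.2 K: K = (2.390, 0.984, 0.257), RR gives ψ = 0.267, H_out = 8.815 kJ/mol
  T = 320.4 K: K = (2.295, 0.942, 0.251), RR gives ψ = 0.187, H_out = 5.991 kJ/mol
  T = 321.8 K: K = (2.342, 0.963, 0.254), RR gives ψ = 0.228, H_out = 7.425 kJ/mol
Linear interpolation between T = 321.8 (H_out = 7.425) and T = 323.2 (H_out = 8.815) on hF = 7.788 gives T ≈ 322.2 K, at which ψ = 0.24.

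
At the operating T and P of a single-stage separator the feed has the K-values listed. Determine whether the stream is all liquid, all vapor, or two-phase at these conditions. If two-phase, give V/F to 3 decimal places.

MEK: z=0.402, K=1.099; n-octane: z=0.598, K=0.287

ΣzᵢKᵢ = 0.613; Σzᵢ/Kᵢ = 2.449.
Since ΣzᵢKᵢ < 1 the mixture is below its bubble point — single liquid phase.

all liquid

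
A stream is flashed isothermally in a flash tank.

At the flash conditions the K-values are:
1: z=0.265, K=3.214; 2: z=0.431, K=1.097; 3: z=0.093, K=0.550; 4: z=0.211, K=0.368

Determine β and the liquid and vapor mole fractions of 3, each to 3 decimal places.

Material balance + equilibrium reduce to Σ zᵢ(Kᵢ−1)/(1+β(Kᵢ−1)) = 0.
Feasibility: ΣzᵢKᵢ = 1.453, Σzᵢ/Kᵢ = 1.218 — both > 1, two phases present.
Newton iteration, β⁰ = 0.5:
  β = 0.500: g = 0.0694, g' = -0.508 → β = 0.637
  β = 0.637: g = 0.0011, g' = -0.500 → β = 0.639
Converged at β = 0.639.
Compositions from xᵢ = zᵢ/(1+β(Kᵢ−1)), yᵢ = Kᵢxᵢ:
  1: x = 0.110, y = 0.353
  2: x = 0.406, y = 0.445
  3: x = 0.131, y = 0.072
  4: x = 0.354, y = 0.130

β = 0.639, x_3 = 0.131, y_3 = 0.072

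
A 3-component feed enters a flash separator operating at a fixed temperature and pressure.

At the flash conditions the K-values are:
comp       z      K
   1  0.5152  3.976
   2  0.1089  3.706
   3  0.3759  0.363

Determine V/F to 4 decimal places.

V/F = 0.8513

Newton iteration, V/F⁰ = 0.5:
  V/F = 0.5000: g = 0.39013, g' = -1.2096 → V/F = 0.8225
  V/F = 0.8225: g = 0.03304, g' = -1.1335 → V/F = 0.8517
  V/F = 0.8517: g = -0.00047, g' = -1.1671 → V/F = 0.8513
Converged at V/F = 0.8513.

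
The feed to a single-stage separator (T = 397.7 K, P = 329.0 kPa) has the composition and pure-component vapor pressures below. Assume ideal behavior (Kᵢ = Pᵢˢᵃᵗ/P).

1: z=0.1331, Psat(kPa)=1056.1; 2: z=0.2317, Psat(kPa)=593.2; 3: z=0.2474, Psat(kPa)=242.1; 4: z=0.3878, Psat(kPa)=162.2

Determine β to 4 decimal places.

β = 0.3502

Raoult's law: Kᵢ = Pᵢˢᵃᵗ/P = Pᵢˢᵃᵗ/329.0.
  K_1 = 1056.1/329.0 = 3.210030, K_2 = 593.2/329.0 = 1.803040, K_3 = 242.1/329.0 = 0.735866, K_4 = 162.2/329.0 = 0.493009
Newton iteration, β⁰ = 0.46:
  β = 0.4600: g = -0.04906, g' = -0.4314 → β = 0.3463
  β = 0.3463: g = 0.00180, g' = -0.4676 → β = 0.3502
Converged at β = 0.3502.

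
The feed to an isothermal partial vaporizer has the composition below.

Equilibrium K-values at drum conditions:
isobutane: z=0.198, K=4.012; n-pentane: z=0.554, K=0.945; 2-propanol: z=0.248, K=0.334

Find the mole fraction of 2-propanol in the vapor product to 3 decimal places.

Material balance + equilibrium reduce to Σ zᵢ(Kᵢ−1)/(1+β(Kᵢ−1)) = 0.
Check two-phase: ΣzᵢKᵢ = 1.401 > 1 and Σzᵢ/Kᵢ = 1.378 > 1, so g(0) = 0.401 > 0 and g(1) = -0.378 < 0.
Newton iteration, β⁰ = 0.43:
  β = 0.430: g = -0.0028, g' = -0.559 → β = 0.425
Converged at β = 0.425.
Compositions from xᵢ = zᵢ/(1+β(Kᵢ−1)), yᵢ = Kᵢxᵢ:
  isobutane: x = 0.087, y = 0.348
  n-pentane: x = 0.567, y = 0.536
  2-propanol: x = 0.346, y = 0.116

y_2-propanol = 0.116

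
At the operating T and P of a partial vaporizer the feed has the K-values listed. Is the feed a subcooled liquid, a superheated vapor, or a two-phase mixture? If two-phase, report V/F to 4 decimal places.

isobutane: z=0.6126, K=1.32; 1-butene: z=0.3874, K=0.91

superheated vapor

ΣzᵢKᵢ = 1.1612; Σzᵢ/Kᵢ = 0.8898.
Since Σzᵢ/Kᵢ < 1 the mixture is above its dew point — single vapor phase.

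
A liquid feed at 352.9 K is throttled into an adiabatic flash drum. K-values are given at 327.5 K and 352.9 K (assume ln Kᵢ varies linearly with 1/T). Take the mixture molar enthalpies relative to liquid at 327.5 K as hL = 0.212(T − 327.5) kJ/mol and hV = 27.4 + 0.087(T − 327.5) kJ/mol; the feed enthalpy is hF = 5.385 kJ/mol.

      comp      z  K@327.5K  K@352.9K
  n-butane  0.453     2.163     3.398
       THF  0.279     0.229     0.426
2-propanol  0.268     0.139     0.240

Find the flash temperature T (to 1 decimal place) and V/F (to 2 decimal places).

Adiabatic flash: solve Rachford–Rice at each trial T, then check hF = ψ·hV(T) + (1−ψ)·hL(T).
  T = 327.5 K: K = (2.163, 0.229, 0.139), RR gives ψ = 0.085, H_out = 2.337 kJ/mol
  T = 352.9 K: K = (3.398, 0.426, 0.240), RR gives ψ = 0.447, H_out = 16.222 kJ/mol
  T = 340.2 K: K = (2.734, 0.316, 0.185), RR gives ψ = 0.289, H_out = 10.140 kJ/mol
  T = 333.9 K: K = (2.439, 0.270, 0.161), RR gives ψ = 0.198, H_out = 6.616 kJ/mol
  T = 330.7 K: K = (2.298, 0.249, 0.150), RR gives ψ = 0.145, H_out = 4.590 kJ/mol
  T = 332.3 K: K = (2.368, 0.259, 0.155), RR gives ψ = 0.172, H_out = 5.627 kJ/mol
Linear interpolation between T = 330.7 (H_out = 4.590) and T = 332.3 (H_out = 5.627) on hF = 5.385 gives T ≈ 331.9 K, at which ψ = 0.17.

T = 331.9 K, V/F = 0.17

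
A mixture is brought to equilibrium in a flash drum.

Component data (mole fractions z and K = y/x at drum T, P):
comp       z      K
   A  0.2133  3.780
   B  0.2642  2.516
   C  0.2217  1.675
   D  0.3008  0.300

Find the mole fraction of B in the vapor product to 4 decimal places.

y_B = 0.3036

Rachford–Rice: g(V/F) = Σ zᵢ(Kᵢ−1)/(1+V/F(Kᵢ−1)) = 0.
g(0) = ΣzᵢKᵢ − 1 = 0.9326 and g(1) = 1 − Σzᵢ/Kᵢ = -0.2965, so a root lies in (0, 1).
Iterate (Newton) starting at V/F = 0.35:
  V/F = 0.3500: g = 0.40439, g' = -1.0073 → V/F = 0.7514
  V/F = 0.7514: g = 0.03425, g' = -1.0060 → V/F = 0.7855
  V/F = 0.7855: g = -0.00088, g' = -1.0596 → V/F = 0.7847
Converged at V/F = 0.7847.
Compositions from xᵢ = zᵢ/(1+V/F(Kᵢ−1)), yᵢ = Kᵢxᵢ:
  A: x = 0.0670, y = 0.2534
  B: x = 0.1207, y = 0.3036
  C: x = 0.1449, y = 0.2428
  D: x = 0.6674, y = 0.2002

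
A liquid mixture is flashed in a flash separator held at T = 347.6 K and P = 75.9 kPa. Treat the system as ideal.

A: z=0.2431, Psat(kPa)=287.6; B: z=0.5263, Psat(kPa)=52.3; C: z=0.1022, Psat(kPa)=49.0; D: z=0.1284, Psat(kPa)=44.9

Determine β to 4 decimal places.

Raoult's law: Kᵢ = Pᵢˢᵃᵗ/P = Pᵢˢᵃᵗ/75.9.
  K_A = 287.6/75.9 = 3.789196, K_B = 52.3/75.9 = 0.689065, K_C = 49.0/75.9 = 0.645586, K_D = 44.9/75.9 = 0.591568
Material balance + equilibrium reduce to Σ zᵢ(Kᵢ−1)/(1+β(Kᵢ−1)) = 0.
Feasibility: ΣzᵢKᵢ = 1.4257, Σzᵢ/Kᵢ = 1.2033 — both > 1, two phases present.
Iterate (Newton) starting at β = 0.5:
  β = 0.5000: g = -0.02053, g' = -0.4539 → β = 0.4548
  β = 0.4548: g = 0.00073, g' = -0.4871 → β = 0.4563
Converged at β = 0.4563.

β = 0.4563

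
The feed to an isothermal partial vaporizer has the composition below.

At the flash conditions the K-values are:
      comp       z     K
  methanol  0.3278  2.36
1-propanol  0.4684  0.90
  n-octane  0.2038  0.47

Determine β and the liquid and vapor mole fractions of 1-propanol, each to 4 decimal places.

β = 0.7203, x_1-propanol = 0.5048, y_1-propanol = 0.4543

Rachford–Rice: g(β) = Σ zᵢ(Kᵢ−1)/(1+β(Kᵢ−1)) = 0.
g(0) = ΣzᵢKᵢ − 1 = 0.2910 and g(1) = 1 − Σzᵢ/Kᵢ = -0.0930, so a root lies in (0, 1).
Newton–Raphson from β = 0.5:
  β = 0.5000: g = 0.06910, g' = -0.3260 → β = 0.7120
  β = 0.7120: g = 0.00259, g' = -0.3096 → β = 0.7203
Converged at β = 0.7203.
Compositions from xᵢ = zᵢ/(1+β(Kᵢ−1)), yᵢ = Kᵢxᵢ:
  methanol: x = 0.1656, y = 0.3908
  1-propanol: x = 0.5048, y = 0.4543
  n-octane: x = 0.3297, y = 0.1549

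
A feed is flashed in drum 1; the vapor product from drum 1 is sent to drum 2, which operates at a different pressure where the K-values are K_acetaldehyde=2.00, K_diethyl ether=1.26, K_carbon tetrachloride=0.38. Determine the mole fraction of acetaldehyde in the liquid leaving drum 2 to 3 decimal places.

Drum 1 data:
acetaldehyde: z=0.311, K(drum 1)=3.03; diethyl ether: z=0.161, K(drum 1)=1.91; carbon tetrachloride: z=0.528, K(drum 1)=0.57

Drum 1:
Material balance + equilibrium reduce to Σ zᵢ(Kᵢ−1)/(1+ψ₁(Kᵢ−1)) = 0.
Check two-phase: ΣzᵢKᵢ = 1.551 > 1 and Σzᵢ/Kᵢ = 1.113 > 1, so g(0) = 0.551 > 0 and g(1) = -0.113 < 0.
Newton–Raphson from ψ₁ = 0.59:
  ψ₁ = 0.590: g = 0.0784, g' = -0.497 → ψ₁ = 0.748
  ψ₁ = 0.748: g = 0.0033, g' = -0.461 → ψ₁ = 0.755
Converged at ψ₁ = 0.755.
Drum-1 compositions:
  acetaldehyde: x = 0.123, y = 0.372
  diethyl ether: x = 0.095, y = 0.182
  carbon tetrachloride: x = 0.782, y = 0.446
Drum-2 feed = drum-1 vapor: z₂ = (0.3721, 0.1823, 0.4456).
Drum 2:
Rachford–Rice: g(ψ₂) = Σ zᵢ(Kᵢ−1)/(1+ψ₂(Kᵢ−1)) = 0.
Feasibility: ΣzᵢKᵢ = 1.143, Σzᵢ/Kᵢ = 1.503 — both > 1, two phases present.
Iterate (Newton) starting at ψ₂ = 0.5:
  ψ₂ = 0.500: g = -0.1104, g' = -0.535 → ψ₂ = 0.294
  ψ₂ = 0.294: g = -0.0061, g' = -0.489 → ψ₂ = 0.281
Converged at ψ₂ = 0.281.
  acetaldehyde: x = 0.290, y = 0.581
  diethyl ether: x = 0.170, y = 0.214
  carbon tetrachloride: x = 0.540, y = 0.205

x_acetaldehyde (drum 2) = 0.290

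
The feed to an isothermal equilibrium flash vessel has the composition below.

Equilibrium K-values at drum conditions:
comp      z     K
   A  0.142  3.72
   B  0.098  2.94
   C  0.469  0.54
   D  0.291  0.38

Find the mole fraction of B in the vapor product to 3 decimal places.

y_B = 0.226

Rachford–Rice: g(ψ) = Σ zᵢ(Kᵢ−1)/(1+ψ(Kᵢ−1)) = 0.
Feasibility: ΣzᵢKᵢ = 1.180, Σzᵢ/Kᵢ = 1.706 — both > 1, two phases present.
Newton iteration, ψ⁰ = 0.5:
  ψ = 0.500: g = -0.2815, g' = -0.686 → ψ = 0.090
  ψ = 0.090: g = 0.0564, g' = -1.180 → ψ = 0.137
  ψ = 0.137: g = 0.0037, g' = -1.033 → ψ = 0.141
Converged at ψ = 0.141.
Compositions from xᵢ = zᵢ/(1+ψ(Kᵢ−1)), yᵢ = Kᵢxᵢ:
  A: x = 0.103, y = 0.382
  B: x = 0.077, y = 0.226
  C: x = 0.502, y = 0.271
  D: x = 0.319, y = 0.121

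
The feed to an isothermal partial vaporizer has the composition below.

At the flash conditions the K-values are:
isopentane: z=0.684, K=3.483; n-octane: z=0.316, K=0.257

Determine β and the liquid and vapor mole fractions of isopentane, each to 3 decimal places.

Let β = V/F and solve Σ zᵢ(Kᵢ−1)/(1+β(Kᵢ−1)) = 0.
Check two-phase: ΣzᵢKᵢ = 2.464 > 1 and Σzᵢ/Kᵢ = 1.426 > 1, so g(0) = 1.464 > 0 and g(1) = -0.426 < 0.
Iterate (Newton) starting at β = 0.33:
  β = 0.330: g = 0.6224, g' = -1.580 → β = 0.724
  β = 0.724: g = 0.0991, g' = -1.356 → β = 0.797
  β = 0.797: g = -0.0055, g' = -1.524 → β = 0.793
Converged at β = 0.793.
Compositions from xᵢ = zᵢ/(1+β(Kᵢ−1)), yᵢ = Kᵢxᵢ:
  isopentane: x = 0.230, y = 0.802
  n-octane: x = 0.770, y = 0.198

β = 0.793, x_isopentane = 0.230, y_isopentane = 0.802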